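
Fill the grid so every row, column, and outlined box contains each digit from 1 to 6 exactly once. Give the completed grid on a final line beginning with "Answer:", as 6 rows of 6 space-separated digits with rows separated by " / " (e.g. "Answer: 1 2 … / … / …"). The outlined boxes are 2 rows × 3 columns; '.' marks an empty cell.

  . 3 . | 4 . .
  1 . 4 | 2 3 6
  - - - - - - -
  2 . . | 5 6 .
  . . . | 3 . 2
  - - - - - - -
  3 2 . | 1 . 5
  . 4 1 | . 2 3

Step 1. [r4c2∈{1,5,6}] 6 has one home in col 2: r4c2, so r4c2=6.
Step 2. [r6c1∈{5,6}] 5 has one home in row 6: r6c1, so r6c1=5.
Step 3. [r4c5∈{1,4}] 1 has one home in row 4: r4c5. So r4c5=1.
Step 4. [r1c3∈{2,5,6}] row 1 places 2 nowhere but r1c3 ⇒ r1c3=2.
Step 5. [r3c3∈{3}] r3c3 is down to just 3, so r3c3=3.
Step 6. [r3c2∈{1}] r3c2 is down to just 1, so r3c2=1.
Step 7. [r3c6∈{4}] r3c6 has the single candidate 4. So r3c6=4.
Step 8. [r6c4∈{6}] r6c4 has the single candidate 6, so r6c4=6.
Step 9. [r4c3∈{5}] r4c3 is down to just 5 ⇒ r4c3=5.
Step 10. [r4c1∈{4}] r4c1 is down to just 4 ⇒ r4c1=4.
Step 11. [r1c1∈{6}] nothing but 6 survives at r1c1 ⇒ r1c1=6.
Step 12. [r5c3∈{6}] only 6 remains possible at r5c3. So r5c3=6.
Step 13. [r1c5∈{5}] r1c5 has the single candidate 5, so r1c5=5.
Step 14. [r1c6∈{1}] r1c6 is down to just 1, so r1c6=1.
Step 15. [r2c2∈{5}] r2c2 is down to just 5 ⇒ r2c2=5.
Step 16. [r5c5∈{4}] r5c5's peers cover all but 4. So r5c5=4.

Answer: 6 3 2 4 5 1 / 1 5 4 2 3 6 / 2 1 3 5 6 4 / 4 6 5 3 1 2 / 3 2 6 1 4 5 / 5 4 1 6 2 3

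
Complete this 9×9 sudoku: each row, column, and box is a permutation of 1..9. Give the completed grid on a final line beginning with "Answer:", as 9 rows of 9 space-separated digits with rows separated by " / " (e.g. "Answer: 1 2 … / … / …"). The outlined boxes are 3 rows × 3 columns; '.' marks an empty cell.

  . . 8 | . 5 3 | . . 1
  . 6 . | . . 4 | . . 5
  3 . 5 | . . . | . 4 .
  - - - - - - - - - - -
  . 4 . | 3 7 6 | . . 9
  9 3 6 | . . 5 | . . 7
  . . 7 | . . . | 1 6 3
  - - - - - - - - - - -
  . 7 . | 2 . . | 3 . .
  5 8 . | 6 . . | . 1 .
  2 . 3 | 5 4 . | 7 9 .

Step 1. [r3c5∈{1,2,6,8,9}] 6 has one home in col 5: r3c5, so r3c5=6.
Step 2. [r5c7∈{2,4,8}] box 6 places 4 nowhere but r5c7, so r5c7=4.
Step 3. [r8c7∈{2}] only 2 remains possible at r8c7. So r8c7=2.
Step 4. [r3c9∈{2,8}] 2 has one home in col 9: r3c9, so r3c9=2.
Step 5. [r2c5∈{1,2,8,9}] across box 2, 2 lands solely at r2c5, so r2c5=2.
Step 6. [r6c1∈{8}] only 8 remains possible at r6c1 ⇒ r6c1=8.
Step 7. [r6c5∈{9}] only 9 remains possible at r6c5, so r6c5=9.
Step 8. [r9c2∈{1}] r9c2's peers cover all but 1, so r9c2=1.
Step 9. [r3c2∈{9}] r3c2's peers cover all but 9. So r3c2=9.
Step 10. [r3c7∈{8}] only 8 remains possible at r3c7 ⇒ r3c7=8.
Step 11. [r2c4∈{1,7,8,9}] across row 2, 8 lands solely at r2c4. So r2c4=8.
Step 12. [r4c8∈{2,5,8}] row 4 places 8 nowhere but r4c8 ⇒ r4c8=8.
Step 13. [r1c8∈{7}] r1c8 is down to just 7, so r1c8=7.
Step 14. [r9c6∈{8}] r9c6 has the single candidate 8. So r9c6=8.
Step 15. [r8c6∈{7,9}] row 8 places 7 nowhere but r8c6. So r8c6=7.
Step 16. [r7c6∈{1,9}] across col 6, 9 lands solely at r7c6. So r7c6=9.
Step 17. [r7c3∈{4}] nothing but 4 survives at r7c3. So r7c3=4.
Step 18. [r5c4∈{1}] only 1 remains possible at r5c4. So r5c4=1.
Step 19. [r2c3∈{1}] nothing but 1 survives at r2c3 ⇒ r2c3=1.
Step 20. [r7c1∈{6}] r7c1's peers cover all but 6. So r7c1=6.
Step 21. [r6c2∈{2,5}] in row 6, 5 fits only at r6c2, so r6c2=5.
Step 22. [r1c4∈{9}] nothing but 9 survives at r1c4. So r1c4=9.
Step 23. [r3c4∈{7}] r3c4 is down to just 7. So r3c4=7.
Step 24. [r5c8∈{2}] r5c8's peers cover all but 2 ⇒ r5c8=2.
Step 25. [r4c7∈{5}] nothing but 5 survives at r4c7, so r4c7=5.
Step 26. [r7c8∈{5}] nothing but 5 survives at r7c8 ⇒ r7c8=5.
Step 27. [r2c1∈{7}] r2c1 has the single candidate 7. So r2c1=7.
Step 28. [r5c5∈{8}] nothing but 8 survives at r5c5 ⇒ r5c5=8.
Step 29. [r4c3∈{2}] nothing but 2 survives at r4c3. So r4c3=2.
Step 30. [r8c9∈{4}] nothing but 4 survives at r8c9. So r8c9=4.
Step 31. [r2c7∈{9}] only 9 remains possible at r2c7, so r2c7=9.
Step 32. [r7c5∈{1}] r7c5 has the single candidate 1 ⇒ r7c5=1.
Step 33. [r2c8∈{3}] only 3 remains possible at r2c8 ⇒ r2c8=3.
Step 34. [r3c6∈{1}] r3c6 has the single candidate 1, so r3c6=1.
Step 35. [r4c1∈{1}] r4c1's peers cover all but 1, so r4c1=1.
Step 36. [r8c3∈{9}] r8c3 is down to just 9. So r8c3=9.
Step 37. [r1c2∈{2}] only 2 remains possible at r1c2. So r1c2=2.
Step 38. [r6c4∈{4}] r6c4 has the single candidate 4, so r6c4=4.
Step 39. [r1c1∈{4}] only 4 remains possible at r1c1, so r1c1=4.
Step 40. [r1c7∈{6}] r1c7 has the single candidate 6. So r1c7=6.
Step 41. [r7c9∈{8}] r7c9 is down to just 8. So r7c9=8.
Step 42. [r6c6∈{2}] r6c6's peers cover all but 2 ⇒ r6c6=2.
Step 43. [r8c5∈{3}] r8c5's peers cover all but 3. So r8c5=3.
Step 44. [r9c9∈{6}] only 6 remains possible at r9c9. So r9c9=6.

Answer: 4 2 8 9 5 3 6 7 1 / 7 6 1 8 2 4 9 3 5 / 3 9 5 7 6 1 8 4 2 / 1 4 2 3 7 6 5 8 9 / 9 3 6 1 8 5 4 2 7 / 8 5 7 4 9 2 1 6 3 / 6 7 4 2 1 9 3 5 8 / 5 8 9 6 3 7 2 1 4 / 2 1 3 5 4 8 7 9 6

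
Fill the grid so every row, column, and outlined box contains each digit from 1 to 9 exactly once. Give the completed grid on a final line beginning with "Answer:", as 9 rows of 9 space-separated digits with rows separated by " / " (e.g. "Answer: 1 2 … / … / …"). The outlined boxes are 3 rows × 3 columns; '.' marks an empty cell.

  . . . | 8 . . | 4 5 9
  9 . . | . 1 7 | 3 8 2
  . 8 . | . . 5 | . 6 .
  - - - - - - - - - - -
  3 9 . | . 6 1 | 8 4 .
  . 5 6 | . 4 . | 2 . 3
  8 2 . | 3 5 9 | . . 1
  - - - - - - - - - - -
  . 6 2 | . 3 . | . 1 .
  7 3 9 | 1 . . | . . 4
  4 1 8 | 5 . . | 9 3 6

Step 1. [r1c5∈{2}] r1c5 has the single candidate 2 ⇒ r1c5=2.
Step 2. [r4c3∈{7}] r4c3's peers cover all but 7 ⇒ r4c3=7.
Step 3. [r7c4∈{4,7,9}] 9 has one home in row 7: r7c4 ⇒ r7c4=9.
Step 4. [r2c2∈{4}] r2c2's peers cover all but 4, so r2c2=4.
Step 5. [r7c9∈{5,7,8}] col 9 places 8 nowhere but r7c9, so r7c9=8.
Step 6. [r3c7∈{1,7}] in col 7, 1 fits only at r3c7 ⇒ r3c7=1.
Step 7. [r8c6∈{2,6,8}] 6 has one home in row 8: r8c6 ⇒ r8c6=6.
Step 8. [r6c8∈{7}] r6c8 has the single candidate 7. So r6c8=7.
Step 9. [r1c3∈{1,3}] r1c3 is the only open cell in col 3 admitting 1. So r1c3=1.
Step 10. [r7c1∈{5}] r7c1 has the single candidate 5 ⇒ r7c1=5.
Step 11. [r6c7∈{6}] nothing but 6 survives at r6c7 ⇒ r6c7=6.
Step 12. [r9c5∈{7}] nothing but 7 survives at r9c5 ⇒ r9c5=7.
Step 13. [r4c4∈{2}] r4c4's peers cover all but 2. So r4c4=2.
Step 14. [r8c7∈{5}] only 5 remains possible at r8c7, so r8c7=5.
Step 15. [r5c1∈{1}] only 1 remains possible at r5c1 ⇒ r5c1=1.
Step 16. [r1c2∈{7}] r1c2 has the single candidate 7 ⇒ r1c2=7.
Step 17. [r3c9∈{7}] r3c9 has the single candidate 7 ⇒ r3c9=7.
Step 18. [r8c8∈{2}] r8c8's peers cover all but 2 ⇒ r8c8=2.
Step 19. [r5c8∈{9}] r5c8's peers cover all but 9 ⇒ r5c8=9.
Step 20. [r7c7∈{7}] r7c7 has the single candidate 7 ⇒ r7c7=7.
Step 21. [r3c3∈{3}] only 3 remains possible at r3c3. So r3c3=3.
Step 22. [r5c6∈{8}] r5c6's peers cover all but 8, so r5c6=8.
Step 23. [r4c9∈{5}] r4c9 has the single candidate 5, so r4c9=5.
Step 24. [r2c4∈{6}] r2c4's peers cover all but 6. So r2c4=6.
Step 25. [r5c4∈{7}] r5c4 has the single candidate 7, so r5c4=7.
Step 26. [r8c5∈{8}] r8c5 has the single candidate 8 ⇒ r8c5=8.
Step 27. [r1c6∈{3}] r1c6 has the single candidate 3 ⇒ r1c6=3.
Step 28. [r2c3∈{5}] r2c3 has the single candidate 5, so r2c3=5.
Step 29. [r3c5∈{9}] r3c5 is down to just 9, so r3c5=9.
Step 30. [r3c4∈{4}] only 4 remains possible at r3c4 ⇒ r3c4=4.
Step 31. [r9c6∈{2}] nothing but 2 survives at r9c6, so r9c6=2.
Step 32. [r3c1∈{2}] nothing but 2 survives at r3c1 ⇒ r3c1=2.
Step 33. [r7c6∈{4}] r7c6 has the single candidate 4 ⇒ r7c6=4.
Step 34. [r6c3∈{4}] only 4 remains possible at r6c3, so r6c3=4.
Step 35. [r1c1∈{6}] r1c1's peers cover all but 6 ⇒ r1c1=6.

Answer: 6 7 1 8 2 3 4 5 9 / 9 4 5 6 1 7 3 8 2 / 2 8 3 4 9 5 1 6 7 / 3 9 7 2 6 1 8 4 5 / 1 5 6 7 4 8 2 9 3 / 8 2 4 3 5 9 6 7 1 / 5 6 2 9 3 4 7 1 8 / 7 3 9 1 8 6 5 2 4 / 4 1 8 5 7 2 9 3 6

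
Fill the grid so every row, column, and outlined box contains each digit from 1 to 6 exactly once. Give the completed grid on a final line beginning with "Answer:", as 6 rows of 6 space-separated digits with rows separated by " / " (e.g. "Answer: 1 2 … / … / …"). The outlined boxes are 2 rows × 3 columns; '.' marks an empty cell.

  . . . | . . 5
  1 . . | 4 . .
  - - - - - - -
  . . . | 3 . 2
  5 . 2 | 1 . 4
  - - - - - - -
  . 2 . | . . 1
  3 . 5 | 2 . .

Step 1. [r1c4∈{6}] only 6 remains possible at r1c4 ⇒ r1c4=6.
Step 2. [r5c5∈{3,4,5,6}] r5c5 is the only open cell in row 5 admitting 3, so r5c5=3.
Step 3. [r4c5∈{6}] r4c5 has the single candidate 6, so r4c5=6.
Step 4. [r6c2∈{1,4,6}] r6c2 is the only open cell in row 6 admitting 1. So r6c2=1.
Step 5. [r2c2∈{3,5,6}] 5 has one home in row 2: r2c2. So r2c2=5.
Step 6. [r2c3∈{3,6}] across row 2, 6 lands solely at r2c3. So r2c3=6.
Step 7. [r5c3∈{4}] only 4 remains possible at r5c3. So r5c3=4.
Step 8. [r3c2∈{4,6}] in col 2, 6 fits only at r3c2 ⇒ r3c2=6.
Step 9. [r1c2∈{3,4}] col 2 places 4 nowhere but r1c2 ⇒ r1c2=4.
Step 10. [r2c5∈{2}] only 2 remains possible at r2c5. So r2c5=2.
Step 11. [r3c3∈{1}] r3c3 is down to just 1. So r3c3=1.
Step 12. [r3c5∈{5}] r3c5 has the single candidate 5, so r3c5=5.
Step 13. [r1c3∈{3}] r1c3 has the single candidate 3. So r1c3=3.
Step 14. [r4c2∈{3}] nothing but 3 survives at r4c2. So r4c2=3.
Step 15. [r5c1∈{6}] only 6 remains possible at r5c1, so r5c1=6.
Step 16. [r1c1∈{2}] nothing but 2 survives at r1c1. So r1c1=2.
Step 17. [r6c5∈{4}] r6c5's peers cover all but 4 ⇒ r6c5=4.
Step 18. [r5c4∈{5}] r5c4 is down to just 5, so r5c4=5.
Step 19. [r6c6∈{6}] only 6 remains possible at r6c6, so r6c6=6.
Step 20. [r2c6∈{3}] nothing but 3 survives at r2c6, so r2c6=3.
Step 21. [r1c5∈{1}] only 1 remains possible at r1c5 ⇒ r1c5=1.
Step 22. [r3c1∈{4}] r3c1's peers cover all but 4, so r3c1=4.

Answer: 2 4 3 6 1 5 / 1 5 6 4 2 3 / 4 6 1 3 5 2 / 5 3 2 1 6 4 / 6 2 4 5 3 1 / 3 1 5 2 4 6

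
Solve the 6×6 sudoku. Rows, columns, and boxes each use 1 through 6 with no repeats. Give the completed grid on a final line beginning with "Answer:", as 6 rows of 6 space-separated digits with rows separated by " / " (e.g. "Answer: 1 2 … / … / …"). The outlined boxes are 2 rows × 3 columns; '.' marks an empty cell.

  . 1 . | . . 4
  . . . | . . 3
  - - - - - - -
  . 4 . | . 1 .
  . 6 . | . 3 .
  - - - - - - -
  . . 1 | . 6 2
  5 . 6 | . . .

Step 1. [r5c4∈{3,4,5}] 5 has one home in row 5: r5c4, so r5c4=5.
Step 2. [r2c2∈{2,5}] across col 2, 5 lands solely at r2c2. So r2c2=5.
Step 3. [r2c5∈{2}] r2c5 has the single candidate 2. So r2c5=2.
Step 4. [r6c4∈{1,3,4}] in col 4, 3 fits only at r6c4, so r6c4=3.
Step 5. [r1c4∈{6}] r1c4 has the single candidate 6 ⇒ r1c4=6.
Step 6. [r3c4∈{2}] only 2 remains possible at r3c4 ⇒ r3c4=2.
Step 7. [r3c1∈{3}] r3c1 is down to just 3 ⇒ r3c1=3.
Step 8. [r4c6∈{5}] nothing but 5 survives at r4c6. So r4c6=5.
Step 9. [r1c1∈{2}] nothing but 2 survives at r1c1. So r1c1=2.
Step 10. [r5c1∈{4}] only 4 remains possible at r5c1 ⇒ r5c1=4.
Step 11. [r1c5∈{5}] r1c5's peers cover all but 5. So r1c5=5.
Step 12. [r6c5∈{4}] nothing but 4 survives at r6c5. So r6c5=4.
Step 13. [r2c4∈{1}] only 1 remains possible at r2c4. So r2c4=1.
Step 14. [r4c3∈{2}] r4c3's peers cover all but 2 ⇒ r4c3=2.
Step 15. [r3c3∈{5}] nothing but 5 survives at r3c3 ⇒ r3c3=5.
Step 16. [r3c6∈{6}] r3c6 is down to just 6 ⇒ r3c6=6.
Step 17. [r2c3∈{4}] r2c3 has the single candidate 4. So r2c3=4.
Step 18. [r6c2∈{2}] r6c2's peers cover all but 2, so r6c2=2.
Step 19. [r4c1∈{1}] r4c1's peers cover all but 1 ⇒ r4c1=1.
Step 20. [r5c2∈{3}] r5c2 is down to just 3. So r5c2=3.
Step 21. [r4c4∈{4}] r4c4 has the single candidate 4 ⇒ r4c4=4.
Step 22. [r1c3∈{3}] r1c3's peers cover all but 3 ⇒ r1c3=3.
Step 23. [r6c6∈{1}] nothing but 1 survives at r6c6, so r6c6=1.
Step 24. [r2c1∈{6}] r2c1 has the single candidate 6 ⇒ r2c1=6.

Answer: 2 1 3 6 5 4 / 6 5 4 1 2 3 / 3 4 5 2 1 6 / 1 6 2 4 3 5 / 4 3 1 5 6 2 / 5 2 6 3 4 1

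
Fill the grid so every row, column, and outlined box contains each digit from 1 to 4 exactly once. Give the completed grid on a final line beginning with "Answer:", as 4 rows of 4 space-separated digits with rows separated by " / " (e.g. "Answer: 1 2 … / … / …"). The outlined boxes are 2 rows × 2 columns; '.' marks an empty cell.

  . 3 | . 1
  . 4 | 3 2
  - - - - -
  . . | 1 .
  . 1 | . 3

Step 1. [r3c1∈{2,3,4}] row 3 places 3 nowhere but r3c1 ⇒ r3c1=3.
Step 2. [r4c3∈{2,4}] across col 3, 2 lands solely at r4c3, so r4c3=2.
Step 3. [r1c1∈{2}] r1c1 has the single candidate 2, so r1c1=2.
Step 4. [r1c3∈{4}] r1c3's peers cover all but 4 ⇒ r1c3=4.
Step 5. [r4c1∈{4}] nothing but 4 survives at r4c1. So r4c1=4.
Step 6. [r3c4∈{4}] r3c4 is down to just 4, so r3c4=4.
Step 7. [r2c1∈{1}] r2c1 has the single candidate 1 ⇒ r2c1=1.
Step 8. [r3c2∈{2}] only 2 remains possible at r3c2. So r3c2=2.

Answer: 2 3 4 1 / 1 4 3 2 / 3 2 1 4 / 4 1 2 3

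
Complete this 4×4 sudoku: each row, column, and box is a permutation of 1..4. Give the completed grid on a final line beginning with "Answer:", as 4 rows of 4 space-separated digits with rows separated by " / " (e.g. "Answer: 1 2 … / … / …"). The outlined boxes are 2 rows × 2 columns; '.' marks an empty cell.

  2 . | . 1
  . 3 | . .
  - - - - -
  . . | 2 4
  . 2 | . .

Step 1. [r4c1∈{1,3,4}] in row 4, 4 fits only at r4c1, so r4c1=4.
Step 2. [r1c3∈{3,4}] 3 has one home in row 1: r1c3, so r1c3=3.
Step 3. [r2c1∈{1}] only 1 remains possible at r2c1, so r2c1=1.
Step 4. [r2c3∈{4}] r2c3 is down to just 4. So r2c3=4.
Step 5. [r2c4∈{2}] only 2 remains possible at r2c4, so r2c4=2.
Step 6. [r4c3∈{1}] r4c3 has the single candidate 1 ⇒ r4c3=1.
Step 7. [r3c1∈{3}] r3c1 has the single candidate 3 ⇒ r3c1=3.
Step 8. [r3c2∈{1}] r3c2 has the single candidate 1. So r3c2=1.
Step 9. [r4c4∈{3}] r4c4 has the single candidate 3. So r4c4=3.
Step 10. [r1c2∈{4}] r1c2's peers cover all but 4. So r1c2=4.

Answer: 2 4 3 1 / 1 3 4 2 / 3 1 2 4 / 4 2 1 3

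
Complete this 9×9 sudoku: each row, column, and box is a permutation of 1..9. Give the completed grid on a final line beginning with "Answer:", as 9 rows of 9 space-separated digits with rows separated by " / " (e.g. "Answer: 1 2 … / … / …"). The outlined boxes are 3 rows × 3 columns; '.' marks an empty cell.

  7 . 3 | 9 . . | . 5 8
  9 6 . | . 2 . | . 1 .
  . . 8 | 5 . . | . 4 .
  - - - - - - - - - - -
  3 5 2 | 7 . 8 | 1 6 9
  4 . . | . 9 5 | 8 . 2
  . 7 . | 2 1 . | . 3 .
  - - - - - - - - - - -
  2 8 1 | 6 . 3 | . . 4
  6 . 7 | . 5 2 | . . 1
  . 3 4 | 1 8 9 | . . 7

Step 1. [r3c7∈{2,3,6,7,9}] 9 has one home in row 3: r3c7 ⇒ r3c7=9.
Step 2. [r6c6∈{4,6}] 6 has one home in box 5: r6c6. So r6c6=6.
Step 3. [r1c2∈{1,2,4}] 4 has one home in col 2: r1c2, so r1c2=4.
Step 4. [r3c5∈{3,6,7}] across col 5, 3 lands solely at r3c5. So r3c5=3.
Step 5. [r9c7∈{2,5,6}] across row 9, 6 lands solely at r9c7, so r9c7=6.
Step 6. [r3c1∈{1}] r3c1's peers cover all but 1, so r3c1=1.
Step 7. [r2c7∈{3,7}] r2c7 is the only open cell in col 7 admitting 7, so r2c7=7.
Step 8. [r6c9∈{5}] r6c9 has the single candidate 5 ⇒ r6c9=5.
Step 9. [r8c2∈{9}] r8c2 is down to just 9. So r8c2=9.
Step 10. [r8c4∈{4}] nothing but 4 survives at r8c4 ⇒ r8c4=4.
Step 11. [r2c4∈{8}] nothing but 8 survives at r2c4, so r2c4=8.
Step 12. [r3c6∈{7}] r3c6 has the single candidate 7, so r3c6=7.
Step 13. [r3c9∈{6}] r3c9 is down to just 6, so r3c9=6.
Step 14. [r2c3∈{5}] only 5 remains possible at r2c3 ⇒ r2c3=5.
Step 15. [r2c6∈{4}] nothing but 4 survives at r2c6, so r2c6=4.
Step 16. [r9c1∈{5}] r9c1 is down to just 5 ⇒ r9c1=5.
Step 17. [r5c4∈{3}] nothing but 3 survives at r5c4, so r5c4=3.
Step 18. [r7c7∈{5}] r7c7's peers cover all but 5. So r7c7=5.
Step 19. [r5c2∈{1}] r5c2 has the single candidate 1 ⇒ r5c2=1.
Step 20. [r6c1∈{8}] r6c1 is down to just 8. So r6c1=8.
Step 21. [r5c3∈{6}] r5c3 is down to just 6 ⇒ r5c3=6.
Step 22. [r8c7∈{3}] r8c7 is down to just 3. So r8c7=3.
Step 23. [r8c8∈{8}] only 8 remains possible at r8c8. So r8c8=8.
Step 24. [r7c5∈{7}] r7c5 has the single candidate 7, so r7c5=7.
Step 25. [r6c3∈{9}] only 9 remains possible at r6c3, so r6c3=9.
Step 26. [r5c8∈{7}] r5c8 is down to just 7 ⇒ r5c8=7.
Step 27. [r4c5∈{4}] r4c5 is down to just 4. So r4c5=4.
Step 28. [r2c9∈{3}] nothing but 3 survives at r2c9, so r2c9=3.
Step 29. [r1c5∈{6}] only 6 remains possible at r1c5, so r1c5=6.
Step 30. [r1c7∈{2}] r1c7's peers cover all but 2, so r1c7=2.
Step 31. [r6c7∈{4}] nothing but 4 survives at r6c7 ⇒ r6c7=4.
Step 32. [r7c8∈{9}] nothing but 9 survives at r7c8 ⇒ r7c8=9.
Step 33. [r3c2∈{2}] r3c2 has the single candidate 2. So r3c2=2.
Step 34. [r9c8∈{2}] r9c8 is down to just 2 ⇒ r9c8=2.
Step 35. [r1c6∈{1}] r1c6 is down to just 1. So r1c6=1.

Answer: 7 4 3 9 6 1 2 5 8 / 9 6 5 8 2 4 7 1 3 / 1 2 8 5 3 7 9 4 6 / 3 5 2 7 4 8 1 6 9 / 4 1 6 3 9 5 8 7 2 / 8 7 9 2 1 6 4 3 5 / 2 8 1 6 7 3 5 9 4 / 6 9 7 4 5 2 3 8 1 / 5 3 4 1 8 9 6 2 7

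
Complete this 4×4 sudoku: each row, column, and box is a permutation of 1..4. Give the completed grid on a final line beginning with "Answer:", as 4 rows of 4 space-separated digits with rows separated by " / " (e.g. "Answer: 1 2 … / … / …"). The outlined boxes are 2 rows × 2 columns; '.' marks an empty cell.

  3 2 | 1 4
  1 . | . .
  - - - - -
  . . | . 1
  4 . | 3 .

Step 1. [r2c3∈{2}] nothing but 2 survives at r2c3, so r2c3=2.
Step 2. [r2c4∈{3}] r2c4's peers cover all but 3 ⇒ r2c4=3.
Step 3. [r3c1∈{2}] r3c1 has the single candidate 2 ⇒ r3c1=2.
Step 4. [r3c3∈{4}] nothing but 4 survives at r3c3, so r3c3=4.
Step 5. [r4c4∈{2}] r4c4 has the single candidate 2 ⇒ r4c4=2.
Step 6. [r2c2∈{4}] r2c2's peers cover all but 4. So r2c2=4.
Step 7. [r3c2∈{3}] r3c2 is down to just 3. So r3c2=3.
Step 8. [r4c2∈{1}] r4c2 is down to just 1, so r4c2=1.

Answer: 3 2 1 4 / 1 4 2 3 / 2 3 4 1 / 4 1 3 2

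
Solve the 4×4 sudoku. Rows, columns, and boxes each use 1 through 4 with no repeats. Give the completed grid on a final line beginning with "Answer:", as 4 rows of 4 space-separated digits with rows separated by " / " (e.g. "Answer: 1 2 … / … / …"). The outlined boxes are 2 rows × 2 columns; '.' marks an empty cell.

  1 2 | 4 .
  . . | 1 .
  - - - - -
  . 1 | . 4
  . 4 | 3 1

Step 1. [r3c1∈{2,3}] row 3 places 3 nowhere but r3c1 ⇒ r3c1=3.
Step 2. [r2c4∈{2,3}] r2c4 is the only open cell in row 2 admitting 2. So r2c4=2.
Step 3. [r3c3∈{2}] r3c3 has the single candidate 2 ⇒ r3c3=2.
Step 4. [r1c4∈{3}] nothing but 3 survives at r1c4 ⇒ r1c4=3.
Step 5. [r2c2∈{3}] r2c2's peers cover all but 3, so r2c2=3.
Step 6. [r2c1∈{4}] r2c1 has the single candidate 4. So r2c1=4.
Step 7. [r4c1∈{2}] nothing but 2 survives at r4c1 ⇒ r4c1=2.

Answer: 1 2 4 3 / 4 3 1 2 / 3 1 2 4 / 2 4 3 1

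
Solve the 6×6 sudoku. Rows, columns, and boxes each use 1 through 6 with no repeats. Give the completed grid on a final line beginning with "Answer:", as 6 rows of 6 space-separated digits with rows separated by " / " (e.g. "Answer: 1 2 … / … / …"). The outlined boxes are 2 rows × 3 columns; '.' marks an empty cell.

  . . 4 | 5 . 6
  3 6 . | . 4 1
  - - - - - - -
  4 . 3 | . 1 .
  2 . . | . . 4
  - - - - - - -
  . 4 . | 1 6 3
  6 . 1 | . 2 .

Step 1. [r4c5∈{3,5}] col 5 places 5 nowhere but r4c5 ⇒ r4c5=5.
Step 2. [r5c1∈{5}] only 5 remains possible at r5c1. So r5c1=5.
Step 3. [r1c2∈{1,2}] row 1 places 2 nowhere but r1c2. So r1c2=2.
Step 4. [r3c4∈{2,6}] in row 3, 6 fits only at r3c4. So r3c4=6.
Step 5. [r2c4∈{2}] nothing but 2 survives at r2c4 ⇒ r2c4=2.
Step 6. [r6c4∈{4}] r6c4's peers cover all but 4. So r6c4=4.
Step 7. [r3c6∈{2}] r3c6 has the single candidate 2. So r3c6=2.
Step 8. [r6c6∈{5}] nothing but 5 survives at r6c6, so r6c6=5.
Step 9. [r4c2∈{1}] only 1 remains possible at r4c2, so r4c2=1.
Step 10. [r1c1∈{1}] r1c1 has the single candidate 1. So r1c1=1.
Step 11. [r5c3∈{2}] nothing but 2 survives at r5c3 ⇒ r5c3=2.
Step 12. [r6c2∈{3}] r6c2's peers cover all but 3 ⇒ r6c2=3.
Step 13. [r1c5∈{3}] r1c5 is down to just 3 ⇒ r1c5=3.
Step 14. [r2c3∈{5}] r2c3 is down to just 5. So r2c3=5.
Step 15. [r3c2∈{5}] nothing but 5 survives at r3c2 ⇒ r3c2=5.
Step 16. [r4c4∈{3}] r4c4 is down to just 3, so r4c4=3.
Step 17. [r4c3∈{6}] r4c3 has the single candidate 6 ⇒ r4c3=6.

Answer: 1 2 4 5 3 6 / 3 6 5 2 4 1 / 4 5 3 6 1 2 / 2 1 6 3 5 4 / 5 4 2 1 6 3 / 6 3 1 4 2 5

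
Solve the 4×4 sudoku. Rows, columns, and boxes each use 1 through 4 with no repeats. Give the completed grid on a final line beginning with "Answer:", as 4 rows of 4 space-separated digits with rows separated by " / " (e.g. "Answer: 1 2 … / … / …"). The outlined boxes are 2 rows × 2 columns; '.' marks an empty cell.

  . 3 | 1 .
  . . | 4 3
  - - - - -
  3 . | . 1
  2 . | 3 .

Step 1. [r4c2∈{1,4}] row 4 places 1 nowhere but r4c2. So r4c2=1.
Step 2. [r4c4∈{4}] only 4 remains possible at r4c4 ⇒ r4c4=4.
Step 3. [r1c1∈{4}] r1c1 is down to just 4. So r1c1=4.
Step 4. [r3c2∈{4}] r3c2 has the single candidate 4, so r3c2=4.
Step 5. [r2c2∈{2}] r2c2's peers cover all but 2 ⇒ r2c2=2.
Step 6. [r3c3∈{2}] r3c3 has the single candidate 2. So r3c3=2.
Step 7. [r2c1∈{1}] r2c1's peers cover all but 1, so r2c1=1.
Step 8. [r1c4∈{2}] nothing but 2 survives at r1c4 ⇒ r1c4=2.

Answer: 4 3 1 2 / 1 2 4 3 / 3 4 2 1 / 2 1 3 4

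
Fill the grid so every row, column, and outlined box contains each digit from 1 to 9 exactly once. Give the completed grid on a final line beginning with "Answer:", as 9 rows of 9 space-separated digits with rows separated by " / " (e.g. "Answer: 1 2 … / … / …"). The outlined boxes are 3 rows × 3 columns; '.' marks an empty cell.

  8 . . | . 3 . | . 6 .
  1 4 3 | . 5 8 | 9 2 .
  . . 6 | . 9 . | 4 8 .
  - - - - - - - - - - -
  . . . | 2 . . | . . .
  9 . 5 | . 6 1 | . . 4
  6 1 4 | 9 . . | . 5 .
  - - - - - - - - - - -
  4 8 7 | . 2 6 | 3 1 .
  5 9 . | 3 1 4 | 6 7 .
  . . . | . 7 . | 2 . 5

Step 1. [r2c9∈{7}] r2c9 is down to just 7, so r2c9=7.
Step 2. [r3c1∈{2,7}] col 1 places 2 nowhere but r3c1, so r3c1=2.
Step 3. [r3c6∈{7}] nothing but 7 survives at r3c6 ⇒ r3c6=7.
Step 4. [r5c8∈{3}] r5c8 has the single candidate 3 ⇒ r5c8=3.
Step 5. [r4c1∈{3,7}] across col 1, 7 lands solely at r4c1, so r4c1=7.
Step 6. [r1c9∈{1}] nothing but 1 survives at r1c9, so r1c9=1.
Step 7. [r6c5∈{8}] r6c5's peers cover all but 8 ⇒ r6c5=8.
Step 8. [r5c7∈{7,8}] in row 5, 8 fits only at r5c7, so r5c7=8.
Step 9. [r7c9∈{9}] r7c9's peers cover all but 9 ⇒ r7c9=9.
Step 10. [r4c2∈{3}] r4c2's peers cover all but 3, so r4c2=3.
Step 11. [r3c2∈{5}] r3c2's peers cover all but 5 ⇒ r3c2=5.
Step 12. [r5c4∈{7}] r5c4 is down to just 7. So r5c4=7.
Step 13. [r1c6∈{2}] r1c6 has the single candidate 2 ⇒ r1c6=2.
Step 14. [r1c4∈{4}] r1c4 is down to just 4 ⇒ r1c4=4.
Step 15. [r6c6∈{3}] r6c6 has the single candidate 3 ⇒ r6c6=3.
Step 16. [r9c4∈{8}] r9c4 is down to just 8. So r9c4=8.
Step 17. [r4c8∈{9}] r4c8 is down to just 9, so r4c8=9.
Step 18. [r9c1∈{3}] r9c1 is down to just 3. So r9c1=3.
Step 19. [r1c7∈{5}] nothing but 5 survives at r1c7 ⇒ r1c7=5.
Step 20. [r6c7∈{7}] r6c7 has the single candidate 7. So r6c7=7.
Step 21. [r4c9∈{6}] only 6 remains possible at r4c9 ⇒ r4c9=6.
Step 22. [r1c2∈{7}] r1c2's peers cover all but 7 ⇒ r1c2=7.
Step 23. [r2c4∈{6}] only 6 remains possible at r2c4. So r2c4=6.
Step 24. [r3c4∈{1}] nothing but 1 survives at r3c4, so r3c4=1.
Step 25. [r3c9∈{3}] r3c9 has the single candidate 3, so r3c9=3.
Step 26. [r1c3∈{9}] r1c3's peers cover all but 9 ⇒ r1c3=9.
Step 27. [r4c6∈{5}] r4c6's peers cover all but 5, so r4c6=5.
Step 28. [r4c5∈{4}] r4c5 has the single candidate 4, so r4c5=4.
Step 29. [r9c2∈{6}] r9c2 has the single candidate 6 ⇒ r9c2=6.
Step 30. [r7c4∈{5}] nothing but 5 survives at r7c4 ⇒ r7c4=5.
Step 31. [r9c8∈{4}] r9c8's peers cover all but 4, so r9c8=4.
Step 32. [r5c2∈{2}] nothing but 2 survives at r5c2. So r5c2=2.
Step 33. [r4c7∈{1}] r4c7 has the single candidate 1, so r4c7=1.
Step 34. [r8c3∈{2}] r8c3's peers cover all but 2, so r8c3=2.
Step 35. [r9c3∈{1}] r9c3 has the single candidate 1. So r9c3=1.
Step 36. [r8c9∈{8}] only 8 remains possible at r8c9, so r8c9=8.
Step 37. [r9c6∈{9}] only 9 remains possible at r9c6, so r9c6=9.
Step 38. [r6c9∈{2}] r6c9's peers cover all but 2 ⇒ r6c9=2.
Step 39. [r4c3∈{8}] only 8 remains possible at r4c3, so r4c3=8.

Answer: 8 7 9 4 3 2 5 6 1 / 1 4 3 6 5 8 9 2 7 / 2 5 6 1 9 7 4 8 3 / 7 3 8 2 4 5 1 9 6 / 9 2 5 7 6 1 8 3 4 / 6 1 4 9 8 3 7 5 2 / 4 8 7 5 2 6 3 1 9 / 5 9 2 3 1 4 6 7 8 / 3 6 1 8 7 9 2 4 5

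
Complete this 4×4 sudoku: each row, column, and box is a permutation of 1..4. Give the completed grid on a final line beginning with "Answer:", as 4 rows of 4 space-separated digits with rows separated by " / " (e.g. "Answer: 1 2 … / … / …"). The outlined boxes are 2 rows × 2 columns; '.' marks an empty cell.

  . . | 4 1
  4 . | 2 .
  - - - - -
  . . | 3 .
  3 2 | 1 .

Step 1. [r3c2∈{1,4}] r3c2 is the only open cell in col 2 admitting 4 ⇒ r3c2=4.
Step 2. [r2c4∈{3}] r2c4 has the single candidate 3. So r2c4=3.
Step 3. [r3c4∈{2}] r3c4 has the single candidate 2 ⇒ r3c4=2.
Step 4. [r1c1∈{2}] r1c1 has the single candidate 2 ⇒ r1c1=2.
Step 5. [r2c2∈{1}] r2c2 is down to just 1 ⇒ r2c2=1.
Step 6. [r1c2∈{3}] only 3 remains possible at r1c2. So r1c2=3.
Step 7. [r3c1∈{1}] r3c1's peers cover all but 1. So r3c1=1.
Step 8. [r4c4∈{4}] only 4 remains possible at r4c4, so r4c4=4.

Answer: 2 3 4 1 / 4 1 2 3 / 1 4 3 2 / 3 2 1 4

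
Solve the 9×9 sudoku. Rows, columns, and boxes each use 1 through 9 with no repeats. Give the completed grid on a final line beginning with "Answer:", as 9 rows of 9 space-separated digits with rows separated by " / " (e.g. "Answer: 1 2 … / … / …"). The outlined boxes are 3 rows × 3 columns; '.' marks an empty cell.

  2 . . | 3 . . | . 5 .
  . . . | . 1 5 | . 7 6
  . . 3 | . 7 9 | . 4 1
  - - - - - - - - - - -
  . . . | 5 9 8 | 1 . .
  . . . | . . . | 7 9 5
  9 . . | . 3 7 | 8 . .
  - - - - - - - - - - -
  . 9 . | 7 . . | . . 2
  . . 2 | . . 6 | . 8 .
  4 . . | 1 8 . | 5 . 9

Step 1. [r2c1∈{8}] only 8 remains possible at r2c1. So r2c1=8.
Step 2. [r2c2∈{4}] nothing but 4 survives at r2c2 ⇒ r2c2=4.
Step 3. [r5c5∈{2,4,6}] r5c5 is the only open cell in col 5 admitting 2, so r5c5=2.
Step 4. [r7c7∈{3,4,6}] in col 7, 6 fits only at r7c7, so r7c7=6.
Step 5. [r9c8∈{3}] only 3 remains possible at r9c8. So r9c8=3.
Step 6. [r6c9∈{4}] r6c9 is down to just 4, so r6c9=4.
Step 7. [r6c4∈{6}] r6c4's peers cover all but 6. So r6c4=6.
Step 8. [r4c8∈{2,6}] in col 8, 6 fits only at r4c8. So r4c8=6.
Step 9. [r5c6∈{1,4}] col 6 places 1 nowhere but r5c6 ⇒ r5c6=1.
Step 10. [r4c2∈{2,3,7}] r4c2 is the only open cell in row 4 admitting 2. So r4c2=2.
Step 11. [r7c3∈{1,5,8}] 8 has one home in row 7: r7c3, so r7c3=8.
Step 12. [r1c5∈{4,6}] across col 5, 6 lands solely at r1c5 ⇒ r1c5=6.
Step 13. [r2c3∈{9}] r2c3's peers cover all but 9. So r2c3=9.
Step 14. [r2c4∈{2}] nothing but 2 survives at r2c4, so r2c4=2.
Step 15. [r6c3∈{1,5}] col 3 places 5 nowhere but r6c3 ⇒ r6c3=5.
Step 16. [r6c2∈{1}] r6c2 has the single candidate 1. So r6c2=1.
Step 17. [r8c1∈{1,3,5,7}] in row 8, 1 fits only at r8c1, so r8c1=1.
Step 18. [r8c2∈{3,5,7}] 3 has one home in row 8: r8c2. So r8c2=3.
Step 19. [r4c1∈{3,7}] across col 1, 7 lands solely at r4c1. So r4c1=7.
Step 20. [r5c4∈{4}] r5c4's peers cover all but 4. So r5c4=4.
Step 21. [r5c3∈{6}] only 6 remains possible at r5c3. So r5c3=6.
Step 22. [r1c2∈{7}] only 7 remains possible at r1c2. So r1c2=7.
Step 23. [r3c1∈{5,6}] col 1 places 6 nowhere but r3c1. So r3c1=6.
Step 24. [r8c5∈{4,5}] row 8 places 5 nowhere but r8c5. So r8c5=5.
Step 25. [r1c6∈{4}] r1c6 is down to just 4 ⇒ r1c6=4.
Step 26. [r8c9∈{7}] r8c9's peers cover all but 7. So r8c9=7.
Step 27. [r4c9∈{3}] r4c9 is down to just 3. So r4c9=3.
Step 28. [r9c6∈{2}] only 2 remains possible at r9c6 ⇒ r9c6=2.
Step 29. [r2c7∈{3}] nothing but 3 survives at r2c7, so r2c7=3.
Step 30. [r6c8∈{2}] r6c8 has the single candidate 2 ⇒ r6c8=2.
Step 31. [r7c6∈{3}] r7c6 has the single candidate 3. So r7c6=3.
Step 32. [r8c4∈{9}] nothing but 9 survives at r8c4, so r8c4=9.
Step 33. [r1c3∈{1}] only 1 remains possible at r1c3. So r1c3=1.
Step 34. [r8c7∈{4}] r8c7 has the single candidate 4, so r8c7=4.
Step 35. [r7c8∈{1}] r7c8 is down to just 1 ⇒ r7c8=1.
Step 36. [r5c1∈{3}] nothing but 3 survives at r5c1, so r5c1=3.
Step 37. [r3c2∈{5}] r3c2's peers cover all but 5, so r3c2=5.
Step 38. [r5c2∈{8}] nothing but 8 survives at r5c2, so r5c2=8.
Step 39. [r9c2∈{6}] nothing but 6 survives at r9c2 ⇒ r9c2=6.
Step 40. [r4c3∈{4}] only 4 remains possible at r4c3 ⇒ r4c3=4.
Step 41. [r1c9∈{8}] r1c9 is down to just 8, so r1c9=8.
Step 42. [r9c3∈{7}] r9c3's peers cover all but 7, so r9c3=7.
Step 43. [r3c4∈{8}] r3c4's peers cover all but 8, so r3c4=8.
Step 44. [r7c5∈{4}] nothing but 4 survives at r7c5, so r7c5=4.
Step 45. [r7c1∈{5}] nothing but 5 survives at r7c1 ⇒ r7c1=5.
Step 46. [r1c7∈{9}] r1c7's peers cover all but 9, so r1c7=9.
Step 47. [r3c7∈{2}] r3c7 has the single candidate 2. So r3c7=2.

Answer: 2 7 1 3 6 4 9 5 8 / 8 4 9 2 1 5 3 7 6 / 6 5 3 8 7 9 2 4 1 / 7 2 4 5 9 8 1 6 3 / 3 8 6 4 2 1 7 9 5 / 9 1 5 6 3 7 8 2 4 / 5 9 8 7 4 3 6 1 2 / 1 3 2 9 5 6 4 8 7 / 4 6 7 1 8 2 5 3 9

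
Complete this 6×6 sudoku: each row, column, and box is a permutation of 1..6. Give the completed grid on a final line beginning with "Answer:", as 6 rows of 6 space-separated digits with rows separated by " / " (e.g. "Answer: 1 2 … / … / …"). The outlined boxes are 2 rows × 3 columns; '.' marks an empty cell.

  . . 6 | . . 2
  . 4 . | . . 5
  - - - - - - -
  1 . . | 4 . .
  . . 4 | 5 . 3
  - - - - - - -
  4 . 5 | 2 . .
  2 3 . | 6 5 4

Step 1. [r4c5∈{1,2,6}] 1 has one home in row 4: r4c5, so r4c5=1.
Step 2. [r2c1∈{3}] r2c1's peers cover all but 3, so r2c1=3.
Step 3. [r5c2∈{1,6}] 6 has one home in row 5: r5c2 ⇒ r5c2=6.
Step 4. [r1c2∈{1,5}] r1c2 is the only open cell in col 2 admitting 1, so r1c2=1.
Step 5. [r3c5∈{2,6}] in col 5, 2 fits only at r3c5 ⇒ r3c5=2.
Step 6. [r1c4∈{3}] r1c4 is down to just 3 ⇒ r1c4=3.
Step 7. [r5c6∈{1}] only 1 remains possible at r5c6. So r5c6=1.
Step 8. [r1c5∈{4}] r1c5 is down to just 4. So r1c5=4.
Step 9. [r6c3∈{1}] only 1 remains possible at r6c3 ⇒ r6c3=1.
Step 10. [r2c3∈{2}] r2c3's peers cover all but 2. So r2c3=2.
Step 11. [r2c4∈{1}] r2c4 has the single candidate 1, so r2c4=1.
Step 12. [r5c5∈{3}] only 3 remains possible at r5c5. So r5c5=3.
Step 13. [r1c1∈{5}] r1c1 is down to just 5 ⇒ r1c1=5.
Step 14. [r3c3∈{3}] r3c3 is down to just 3. So r3c3=3.
Step 15. [r3c6∈{6}] only 6 remains possible at r3c6, so r3c6=6.
Step 16. [r4c1∈{6}] nothing but 6 survives at r4c1 ⇒ r4c1=6.
Step 17. [r3c2∈{5}] r3c2 is down to just 5 ⇒ r3c2=5.
Step 18. [r2c5∈{6}] r2c5 has the single candidate 6. So r2c5=6.
Step 19. [r4c2∈{2}] r4c2's peers cover all but 2, so r4c2=2.

Answer: 5 1 6 3 4 2 / 3 4 2 1 6 5 / 1 5 3 4 2 6 / 6 2 4 5 1 3 / 4 6 5 2 3 1 / 2 3 1 6 5 4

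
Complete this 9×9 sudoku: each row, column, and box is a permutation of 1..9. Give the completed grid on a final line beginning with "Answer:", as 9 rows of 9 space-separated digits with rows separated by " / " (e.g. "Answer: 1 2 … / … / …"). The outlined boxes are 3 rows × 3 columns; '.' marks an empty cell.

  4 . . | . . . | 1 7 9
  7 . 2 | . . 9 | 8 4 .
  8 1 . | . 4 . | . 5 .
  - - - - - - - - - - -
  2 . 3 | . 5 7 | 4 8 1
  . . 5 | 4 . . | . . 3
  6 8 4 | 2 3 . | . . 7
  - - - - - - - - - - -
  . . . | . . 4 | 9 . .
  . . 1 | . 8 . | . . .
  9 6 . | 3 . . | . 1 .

Step 1. [r4c4∈{6,9}] r4c4 is the only open cell in row 4 admitting 6. So r4c4=6.
Step 2. [r8c2∈{2,3,4,5,7}] in col 2, 4 fits only at r8c2. So r8c2=4.
Step 3. [r7c2∈{2,3,5,7}] 2 has one home in col 2: r7c2 ⇒ r7c2=2.
Step 4. [r2c9∈{6}] r2c9's peers cover all but 6 ⇒ r2c9=6.
Step 5. [r3c9∈{2}] r3c9's peers cover all but 2, so r3c9=2.
Step 6. [r8c9∈{5}] r8c9 has the single candidate 5, so r8c9=5.
Step 7. [r5c5∈{1,9}] in col 5, 9 fits only at r5c5 ⇒ r5c5=9.
Step 8. [r8c1∈{3}] r8c1 is down to just 3, so r8c1=3.
Step 9. [r9c6∈{2,5}] in row 9, 5 fits only at r9c6. So r9c6=5.
Step 10. [r1c3∈{6}] r1c3 has the single candidate 6 ⇒ r1c3=6.
Step 11. [r7c5∈{1,6,7}] 6 has one home in col 5: r7c5, so r7c5=6.
Step 12. [r9c5∈{2,7}] in col 5, 7 fits only at r9c5 ⇒ r9c5=7.
Step 13. [r9c7∈{2}] only 2 remains possible at r9c7 ⇒ r9c7=2.
Step 14. [r5c7∈{6}] r5c7's peers cover all but 6 ⇒ r5c7=6.
Step 15. [r1c4∈{5,8}] r1c4 is the only open cell in col 4 admitting 8 ⇒ r1c4=8.
Step 16. [r2c2∈{3,5}] row 2 places 3 nowhere but r2c2 ⇒ r2c2=3.
Step 17. [r7c9∈{8}] r7c9 is down to just 8, so r7c9=8.
Step 18. [r1c6∈{2,3}] across row 1, 3 lands solely at r1c6, so r1c6=3.
Step 19. [r6c6∈{1}] r6c6's peers cover all but 1 ⇒ r6c6=1.
Step 20. [r2c5∈{1}] nothing but 1 survives at r2c5, so r2c5=1.
Step 21. [r5c1∈{1}] only 1 remains possible at r5c1. So r5c1=1.
Step 22. [r5c8∈{2}] r5c8's peers cover all but 2. So r5c8=2.
Step 23. [r9c9∈{4}] r9c9 is down to just 4, so r9c9=4.
Step 24. [r5c2∈{7}] r5c2's peers cover all but 7, so r5c2=7.
Step 25. [r8c7∈{7}] nothing but 7 survives at r8c7, so r8c7=7.
Step 26. [r1c5∈{2}] nothing but 2 survives at r1c5 ⇒ r1c5=2.
Step 27. [r4c2∈{9}] r4c2's peers cover all but 9 ⇒ r4c2=9.
Step 28. [r9c3∈{8}] only 8 remains possible at r9c3 ⇒ r9c3=8.
Step 29. [r2c4∈{5}] only 5 remains possible at r2c4 ⇒ r2c4=5.
Step 30. [r7c3∈{7}] r7c3 has the single candidate 7, so r7c3=7.
Step 31. [r7c4∈{1}] r7c4's peers cover all but 1 ⇒ r7c4=1.
Step 32. [r8c6∈{2}] r8c6's peers cover all but 2, so r8c6=2.
Step 33. [r7c8∈{3}] r7c8 is down to just 3, so r7c8=3.
Step 34. [r7c1∈{5}] r7c1 is down to just 5. So r7c1=5.
Step 35. [r6c7∈{5}] r6c7 is down to just 5, so r6c7=5.
Step 36. [r8c8∈{6}] r8c8's peers cover all but 6 ⇒ r8c8=6.
Step 37. [r3c7∈{3}] r3c7 has the single candidate 3. So r3c7=3.
Step 38. [r5c6∈{8}] r5c6's peers cover all but 8 ⇒ r5c6=8.
Step 39. [r3c6∈{6}] nothing but 6 survives at r3c6 ⇒ r3c6=6.
Step 40. [r3c3∈{9}] r3c3 is down to just 9 ⇒ r3c3=9.
Step 41. [r3c4∈{7}] only 7 remains possible at r3c4, so r3c4=7.
Step 42. [r6c8∈{9}] r6c8 is down to just 9, so r6c8=9.
Step 43. [r8c4∈{9}] r8c4 has the single candidate 9 ⇒ r8c4=9.
Step 44. [r1c2∈{5}] only 5 remains possible at r1c2 ⇒ r1c2=5.

Answer: 4 5 6 8 2 3 1 7 9 / 7 3 2 5 1 9 8 4 6 / 8 1 9 7 4 6 3 5 2 / 2 9 3 6 5 7 4 8 1 / 1 7 5 4 9 8 6 2 3 / 6 8 4 2 3 1 5 9 7 / 5 2 7 1 6 4 9 3 8 / 3 4 1 9 8 2 7 6 5 / 9 6 8 3 7 5 2 1 4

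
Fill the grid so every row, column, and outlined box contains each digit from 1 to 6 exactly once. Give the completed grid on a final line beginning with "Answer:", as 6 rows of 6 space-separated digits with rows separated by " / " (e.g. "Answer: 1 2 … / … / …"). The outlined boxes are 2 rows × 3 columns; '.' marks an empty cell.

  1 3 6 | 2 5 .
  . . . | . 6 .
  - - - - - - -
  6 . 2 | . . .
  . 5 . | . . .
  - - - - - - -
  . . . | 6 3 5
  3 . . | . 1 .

Step 1. [r4c1∈{4}] r4c1's peers cover all but 4, so r4c1=4.
Step 2. [r6c4∈{4}] only 4 remains possible at r6c4, so r6c4=4.
Step 3. [r3c2∈{1}] only 1 remains possible at r3c2, so r3c2=1.
Step 4. [r4c6∈{1,2,3,6}] across row 4, 6 lands solely at r4c6, so r4c6=6.
Step 5. [r5c1∈{2}] r5c1 is down to just 2 ⇒ r5c1=2.
Step 6. [r2c6∈{1,3,4}] col 6 places 1 nowhere but r2c6, so r2c6=1.
Step 7. [r3c6∈{3,4}] r3c6 is the only open cell in col 6 admitting 3. So r3c6=3.
Step 8. [r5c2∈{4}] nothing but 4 survives at r5c2 ⇒ r5c2=4.
Step 9. [r2c3∈{4,5}] across row 2, 4 lands solely at r2c3 ⇒ r2c3=4.
Step 10. [r3c5∈{4}] r3c5's peers cover all but 4. So r3c5=4.
Step 11. [r4c3∈{3}] nothing but 3 survives at r4c3 ⇒ r4c3=3.
Step 12. [r4c4∈{1}] r4c4's peers cover all but 1 ⇒ r4c4=1.
Step 13. [r2c4∈{3}] only 3 remains possible at r2c4, so r2c4=3.
Step 14. [r2c1∈{5}] r2c1 has the single candidate 5 ⇒ r2c1=5.
Step 15. [r6c6∈{2}] r6c6 has the single candidate 2, so r6c6=2.
Step 16. [r2c2∈{2}] r2c2's peers cover all but 2 ⇒ r2c2=2.
Step 17. [r4c5∈{2}] r4c5 has the single candidate 2, so r4c5=2.
Step 18. [r6c2∈{6}] r6c2 is down to just 6. So r6c2=6.
Step 19. [r1c6∈{4}] r1c6's peers cover all but 4 ⇒ r1c6=4.
Step 20. [r5c3∈{1}] r5c3 has the single candidate 1, so r5c3=1.
Step 21. [r6c3∈{5}] r6c3 is down to just 5 ⇒ r6c3=5.
Step 22. [r3c4∈{5}] r3c4 has the single candidate 5, so r3c4=5.

Answer: 1 3 6 2 5 4 / 5 2 4 3 6 1 / 6 1 2 5 4 3 / 4 5 3 1 2 6 / 2 4 1 6 3 5 / 3 6 5 4 1 2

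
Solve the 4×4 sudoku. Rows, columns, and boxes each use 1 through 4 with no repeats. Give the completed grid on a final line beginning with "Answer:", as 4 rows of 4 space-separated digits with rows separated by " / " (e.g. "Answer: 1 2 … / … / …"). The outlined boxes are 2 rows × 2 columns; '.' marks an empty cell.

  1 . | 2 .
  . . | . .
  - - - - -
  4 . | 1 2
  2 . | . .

Step 1. [r2c1∈{3}] r2c1 is down to just 3, so r2c1=3.
Step 2. [r2c3∈{4}] r2c3's peers cover all but 4. So r2c3=4.
Step 3. [r4c3∈{3}] r4c3 is down to just 3, so r4c3=3.
Step 4. [r4c4∈{4}] r4c4's peers cover all but 4. So r4c4=4.
Step 5. [r1c4∈{3}] nothing but 3 survives at r1c4 ⇒ r1c4=3.
Step 6. [r4c2∈{1}] nothing but 1 survives at r4c2. So r4c2=1.
Step 7. [r2c2∈{2}] r2c2 is down to just 2, so r2c2=2.
Step 8. [r1c2∈{4}] only 4 remains possible at r1c2. So r1c2=4.
Step 9. [r3c2∈{3}] r3c2's peers cover all but 3, so r3c2=3.
Step 10. [r2c4∈{1}] r2c4 has the single candidate 1 ⇒ r2c4=1.

Answer: 1 4 2 3 / 3 2 4 1 / 4 3 1 2 / 2 1 3 4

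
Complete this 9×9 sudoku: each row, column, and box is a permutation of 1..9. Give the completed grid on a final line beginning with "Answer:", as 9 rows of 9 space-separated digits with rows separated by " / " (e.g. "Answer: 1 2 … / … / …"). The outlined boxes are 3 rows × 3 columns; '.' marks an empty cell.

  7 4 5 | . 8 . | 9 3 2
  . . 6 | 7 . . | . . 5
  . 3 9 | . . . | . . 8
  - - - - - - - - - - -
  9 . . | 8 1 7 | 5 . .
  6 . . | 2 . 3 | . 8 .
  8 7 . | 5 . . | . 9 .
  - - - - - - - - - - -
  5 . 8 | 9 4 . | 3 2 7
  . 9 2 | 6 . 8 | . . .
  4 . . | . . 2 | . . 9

Step 1. [r6c6∈{4,6}] r6c6 is the only open cell in box 5 admitting 4. So r6c6=4.
Step 2. [r1c4∈{1}] nothing but 1 survives at r1c4, so r1c4=1.
Step 3. [r2c5∈{2,3,9}] 3 has one home in row 2: r2c5. So r2c5=3.
Step 4. [r3c8∈{1,4,6,7}] 7 has one home in col 8: r3c8 ⇒ r3c8=7.
Step 5. [r3c7∈{1,4,6}] r3c7 is the only open cell in box 3 admitting 6 ⇒ r3c7=6.
Step 6. [r9c8∈{1,5,6}] r9c8 is the only open cell in box 9 admitting 6. So r9c8=6.
Step 7. [r9c2∈{1}] r9c2's peers cover all but 1, so r9c2=1.
Step 8. [r4c8∈{4}] r4c8 has the single candidate 4 ⇒ r4c8=4.
Step 9. [r5c9∈{1}] nothing but 1 survives at r5c9. So r5c9=1.
Step 10. [r9c5∈{5,7}] r9c5 is the only open cell in row 9 admitting 5 ⇒ r9c5=5.
Step 11. [r2c8∈{1}] nothing but 1 survives at r2c8, so r2c8=1.
Step 12. [r4c3∈{3}] r4c3 is down to just 3. So r4c3=3.
Step 13. [r2c1∈{2}] nothing but 2 survives at r2c1, so r2c1=2.
Step 14. [r6c5∈{6}] r6c5's peers cover all but 6, so r6c5=6.
Step 15. [r8c9∈{4}] r8c9 has the single candidate 4. So r8c9=4.
Step 16. [r7c2∈{6}] r7c2's peers cover all but 6, so r7c2=6.
Step 17. [r9c3∈{7}] r9c3 is down to just 7 ⇒ r9c3=7.
Step 18. [r7c6∈{1}] r7c6's peers cover all but 1, so r7c6=1.
Step 19. [r8c5∈{7}] r8c5 has the single candidate 7 ⇒ r8c5=7.
Step 20. [r3c6∈{5}] r3c6's peers cover all but 5, so r3c6=5.
Step 21. [r3c5∈{2}] r3c5 has the single candidate 2 ⇒ r3c5=2.
Step 22. [r1c6∈{6}] r1c6 has the single candidate 6, so r1c6=6.
Step 23. [r4c9∈{6}] nothing but 6 survives at r4c9 ⇒ r4c9=6.
Step 24. [r3c4∈{4}] r3c4's peers cover all but 4 ⇒ r3c4=4.
Step 25. [r8c1∈{3}] only 3 remains possible at r8c1. So r8c1=3.
Step 26. [r9c4∈{3}] only 3 remains possible at r9c4. So r9c4=3.
Step 27. [r2c6∈{9}] nothing but 9 survives at r2c6 ⇒ r2c6=9.
Step 28. [r6c3∈{1}] only 1 remains possible at r6c3. So r6c3=1.
Step 29. [r2c7∈{4}] r2c7 has the single candidate 4 ⇒ r2c7=4.
Step 30. [r2c2∈{8}] r2c2's peers cover all but 8, so r2c2=8.
Step 31. [r5c3∈{4}] r5c3 has the single candidate 4. So r5c3=4.
Step 32. [r3c1∈{1}] r3c1 has the single candidate 1, so r3c1=1.
Step 33. [r5c2∈{5}] r5c2 is down to just 5 ⇒ r5c2=5.
Step 34. [r6c9∈{3}] only 3 remains possible at r6c9 ⇒ r6c9=3.
Step 35. [r9c7∈{8}] only 8 remains possible at r9c7. So r9c7=8.
Step 36. [r5c5∈{9}] only 9 remains possible at r5c5. So r5c5=9.
Step 37. [r8c8∈{5}] nothing but 5 survives at r8c8 ⇒ r8c8=5.
Step 38. [r6c7∈{2}] nothing but 2 survives at r6c7 ⇒ r6c7=2.
Step 39. [r5c7∈{7}] r5c7's peers cover all but 7 ⇒ r5c7=7.
Step 40. [r4c2∈{2}] r4c2's peers cover all but 2 ⇒ r4c2=2.
Step 41. [r8c7∈{1}] nothing but 1 survives at r8c7, so r8c7=1.

Answer: 7 4 5 1 8 6 9 3 2 / 2 8 6 7 3 9 4 1 5 / 1 3 9 4 2 5 6 7 8 / 9 2 3 8 1 7 5 4 6 / 6 5 4 2 9 3 7 8 1 / 8 7 1 5 6 4 2 9 3 / 5 6 8 9 4 1 3 2 7 / 3 9 2 6 7 8 1 5 4 / 4 1 7 3 5 2 8 6 9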